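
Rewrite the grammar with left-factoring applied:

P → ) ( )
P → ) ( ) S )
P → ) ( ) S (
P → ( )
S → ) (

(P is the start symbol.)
P → ) ( ) P'
P' → ε
P' → S P''
P'' → )
P'' → (
P → ( )
S → ) (

Left-factoring transforms A → αβ₁ | αβ₂ into A → αA' and A' → β₁ | β₂
(α is the longest common prefix among the alternatives). Repeat until
no nonterminal has two alternatives with a common prefix.

Round 1: P has alternatives sharing prefix ') ( )'. Introduce P': P → ) ( ) P'
  Add: P' → ε
  Add: P' → S )
  Add: P' → S (

Round 2: P' has alternatives sharing prefix 'S'. Introduce P'': P' → S P''
  Add: P'' → )
  Add: P'' → (

No remaining common prefixes — done.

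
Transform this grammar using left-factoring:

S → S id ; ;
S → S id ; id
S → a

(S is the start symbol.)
S → S id ; S'
S' → ;
S' → id
S → a

Left-factoring transforms A → αβ₁ | αβ₂ into A → αA' and A' → β₁ | β₂
(α is the longest common prefix among the alternatives). Repeat until
no nonterminal has two alternatives with a common prefix.

Round 1: S has alternatives sharing prefix 'S id ;'. Introduce S': S → S id ; S'
  Add: S' → ;
  Add: S' → id

No remaining common prefixes — done.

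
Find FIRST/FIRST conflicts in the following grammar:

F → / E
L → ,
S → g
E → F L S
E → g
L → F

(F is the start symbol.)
A FIRST/FIRST conflict occurs when two productions N → α and N → β for the same non-terminal have FIRST(α) ∩ FIRST(β) ≠ ∅ (with ε ∈ FIRST of a nullable right-hand side, so two nullable alternatives also conflict).

FIRST sets of the non-terminals at (or reachable through a nullable prefix from) the front of some alternative:
  FIRST(F) = { '/' }

Productions for L:
  L → ,: FIRST = { ',' }
  L → F: FIRST = { '/' }
Productions for E:
  E → F L S: FIRST = { '/' }
  E → g: FIRST = { 'g' }
F, S have only one production, so no FIRST/FIRST conflict is possible there.

All alternatives of each non-terminal have pairwise disjoint FIRST sets.

Answer: No FIRST/FIRST conflicts.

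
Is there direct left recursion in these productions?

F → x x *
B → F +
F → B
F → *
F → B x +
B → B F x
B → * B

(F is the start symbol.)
Yes, B is left-recursive

Direct left recursion occurs when N → N α for some non-terminal N (the right-hand side begins with the left-hand side itself).

F → x x *: starts with x
B → F +: starts with F
F → B: starts with B
F → *: starts with '*'
F → B x +: starts with B
B → B F x: LEFT RECURSIVE (starts with B)
B → * B: starts with '*'

The grammar has direct left recursion on: B.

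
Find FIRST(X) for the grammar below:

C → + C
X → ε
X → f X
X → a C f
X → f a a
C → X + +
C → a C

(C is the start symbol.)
{ 'a', 'f', ε }

From X → ε:
  - ε-production, so ε ∈ FIRST(X)
From X → f X:
  - f is a terminal: add 'f' and stop
From X → a C f:
  - a is a terminal: add 'a' and stop
From X → f a a:
  - f is a terminal: add 'f' and stop

Collecting: FIRST(X) = { 'a', 'f', ε }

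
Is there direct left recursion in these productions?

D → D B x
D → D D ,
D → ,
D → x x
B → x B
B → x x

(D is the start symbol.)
Yes, D is left-recursive

Direct left recursion occurs when N → N α for some non-terminal N (the right-hand side begins with the left-hand side itself).

D → D B x: LEFT RECURSIVE (starts with D)
D → D D ,: LEFT RECURSIVE (starts with D)
D → ,: starts with ','
D → x x: starts with x
B → x B: starts with x
B → x x: starts with x

The grammar has direct left recursion on: D.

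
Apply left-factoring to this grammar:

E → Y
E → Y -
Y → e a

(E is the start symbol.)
Left-factoring transforms A → αβ₁ | αβ₂ into A → αA' and A' → β₁ | β₂
(α is the longest common prefix among the alternatives). Repeat until
no nonterminal has two alternatives with a common prefix.

Round 1: E has alternatives sharing prefix 'Y'. Introduce E': E → Y E'
  Add: E' → ε
  Add: E' → -

No remaining common prefixes — done.

Resulting grammar:
E → Y E'
E' → ε
E' → -
Y → e a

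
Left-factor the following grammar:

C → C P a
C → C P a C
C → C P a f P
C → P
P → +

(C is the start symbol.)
Left-factoring transforms A → αβ₁ | αβ₂ into A → αA' and A' → β₁ | β₂
(α is the longest common prefix among the alternatives). Repeat until
no nonterminal has two alternatives with a common prefix.

Round 1: C has alternatives sharing prefix 'C P a'. Introduce C': C → C P a C'
  Add: C' → ε
  Add: C' → C
  Add: C' → f P

No remaining common prefixes — done.

Resulting grammar:
C → C P a C'
C' → ε
C' → C
C' → f P
C → P
P → +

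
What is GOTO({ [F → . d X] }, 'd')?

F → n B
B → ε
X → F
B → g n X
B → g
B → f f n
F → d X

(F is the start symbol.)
GOTO(I, 'd') = CLOSURE({ [A → αX.β] : [A → α.Xβ] ∈ I, X = 'd' })

Items with dot before 'd', with the dot advanced:
  [F → . d X] → [F → d . X]
Closure of the advanced items:
  [F → d . X] has the dot before X: add [X → . F]
  [X → . F] has the dot before F: add [F → . n B], [F → . d X]

GOTO = { [F → . d X], [F → . n B], [F → d . X], [X → . F] }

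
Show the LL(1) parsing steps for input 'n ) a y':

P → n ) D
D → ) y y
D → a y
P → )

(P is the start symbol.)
Stack is shown with the top on the left.

Stack    Input      Action
--------------------------
P $      n ) a y $  output P → n ) D
n ) D $  n ) a y $  match 'n'
) D $    ) a y $    match ')'
D $      a y $      output D → a y
a y $    a y $      match 'a'
y $      y $        match 'y'
$        $          accept

The string is accepted.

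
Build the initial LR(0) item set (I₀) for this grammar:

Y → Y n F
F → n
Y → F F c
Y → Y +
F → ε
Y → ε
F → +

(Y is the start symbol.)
{ [F → . +], [F → . n], [F → .], [Y → . F F c], [Y → . Y +], [Y → . Y n F], [Y → .], [Y' → . Y] }

First, augment the grammar with Y' → Y
I₀ = CLOSURE({ [Y' → . Y] }):
  [Y' → . Y] has the dot before Y: add [Y → . Y n F], [Y → . F F c], [Y → . Y +], [Y → .]
  [Y → . F F c] has the dot before F: add [F → . n], [F → .], [F → . +]
No further items can be added.

I₀ = { [F → . +], [F → . n], [F → .], [Y → . F F c], [Y → . Y +], [Y → . Y n F], [Y → .], [Y' → . Y] }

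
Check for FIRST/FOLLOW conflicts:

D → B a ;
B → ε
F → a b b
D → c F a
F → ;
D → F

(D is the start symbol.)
A FIRST/FOLLOW conflict occurs when a non-terminal N has a nullable alternative N → β (β ⇒* ε) and another alternative N → α with FIRST(α) ∩ FOLLOW(N) ≠ ∅: on such a lookahead the parser cannot decide between expanding α and letting N vanish via β.

Nullable non-terminals: B.
B has a nullable alternative but only one production, so nothing to check.

D, F have no nullable alternative, so no FIRST/FOLLOW check is needed there.

No FIRST/FOLLOW conflicts found.

Answer: No FIRST/FOLLOW conflicts.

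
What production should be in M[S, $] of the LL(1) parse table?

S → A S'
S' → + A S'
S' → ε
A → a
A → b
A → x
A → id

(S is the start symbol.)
Empty (error entry)

To find M[S, $], we find productions for S where $ is in the predict set (PREDICT(N → α) = (FIRST(α) \ {ε}) ∪ (FOLLOW(N) if α ⇒* ε)).

Relevant sets:
  FIRST(A) = { 'a', 'b', 'id', 'x' }

S → A S': PREDICT = { 'a', 'b', 'id', 'x' }

M[S, $] is empty (no production applies)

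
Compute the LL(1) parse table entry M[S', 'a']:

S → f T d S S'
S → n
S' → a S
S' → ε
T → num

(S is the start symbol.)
S' → a S, S' → ε

To find M[S', 'a'], we find productions for S' where 'a' is in the predict set (PREDICT(N → α) = (FIRST(α) \ {ε}) ∪ (FOLLOW(N) if α ⇒* ε)).

Relevant sets:
  FOLLOW(S') = { $, 'a' }

S' → a S: PREDICT = { 'a' }
  'a' is in predict set, so this production goes in M[S', 'a']
S' → ε: PREDICT = { $, 'a' }
  'a' is in predict set, so this production goes in M[S', 'a']

M[S', 'a'] = S' → a S, S' → ε  (a multiply-defined cell — the grammar is not LL(1))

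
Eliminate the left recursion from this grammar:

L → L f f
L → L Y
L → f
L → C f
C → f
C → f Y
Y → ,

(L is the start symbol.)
L is directly left-recursive. The standard transformation for
  A → A α₁ | ... | A α_m | β₁ | ... | β_n
is
  A  → β₁ A' | ... | β_n A'
  A' → α₁ A' | ... | α_m A' | ε

L → f becomes L → f L'
L → C f becomes L → C f L'
L → L f f becomes L' → f f L'
L → L Y becomes L' → Y L'
Add L' → ε

Productions for other non-terminals are unchanged:
  C → f
  C → f Y
  Y → ,

Resulting grammar:
L → f L'
L → C f L'
L' → f f L'
L' → Y L'
L' → ε
C → f
C → f Y
Y → ,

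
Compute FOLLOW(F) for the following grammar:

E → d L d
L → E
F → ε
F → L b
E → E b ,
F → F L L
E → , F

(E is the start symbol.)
To compute FOLLOW(F), find every occurrence of F on a right-hand side N → α F β: add FIRST(β) \ {ε}, and if β is empty or nullable also add FOLLOW(N). Iterate to a fixed point.

In F → F L L: F is followed by L L, add FIRST(L L) \ {ε} = { ',', 'd' }
In E → , F: F is at the end, add FOLLOW(E)

The FOLLOW sets referred to above (computed the same way, to a fixed point):
  FOLLOW(E) = { $, ',', 'b', 'd' }

Taking the union: FOLLOW(F) = { $, ',', 'b', 'd' }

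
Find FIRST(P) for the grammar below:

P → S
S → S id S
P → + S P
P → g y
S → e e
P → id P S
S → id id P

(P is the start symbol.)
{ '+', 'e', 'g', 'id' }

FIRST sets of the other non-terminals involved (by the same procedure, iterated to a fixed point):
  FIRST(S) = { 'e', 'id' }

From P → S:
  - S is a non-terminal: add FIRST(S) \ {ε} = { 'e', 'id' }
    S is not nullable, so stop
From P → + S P:
  - '+' is a terminal: add '+' and stop
From P → g y:
  - g is a terminal: add 'g' and stop
From P → id P S:
  - id is a terminal: add 'id' and stop

Collecting: FIRST(P) = { '+', 'e', 'g', 'id' }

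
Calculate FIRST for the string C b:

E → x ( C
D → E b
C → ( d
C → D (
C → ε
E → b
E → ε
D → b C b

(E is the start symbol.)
FIRST sets of the non-terminals involved (from the grammar, by fixed-point iteration):
  FIRST(C) = { '(', 'b', 'x', ε }

To compute FIRST(C b), process the symbols left to right:
Symbol C is a non-terminal. Add FIRST(C) \ {ε} = { '(', 'b', 'x' }
C is nullable (ε ∈ FIRST(C)), continue to the next symbol.
Symbol b is a terminal. Add 'b' and stop.
FIRST(C b) = { '(', 'b', 'x' }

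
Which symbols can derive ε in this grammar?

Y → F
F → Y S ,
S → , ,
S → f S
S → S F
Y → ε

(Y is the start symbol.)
{ 'Y' }

ε-productions: Y → ε
So Y is immediately nullable.
No further non-terminal can be added: every production for the remaining non-terminals contains a terminal or a non-nullable non-terminal.
Nullable = { 'Y' }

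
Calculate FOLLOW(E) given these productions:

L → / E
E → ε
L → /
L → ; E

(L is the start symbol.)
In L → / E: E is at the end, add FOLLOW(L)
In L → ; E: E is at the end, add FOLLOW(L)

The FOLLOW sets referred to above (computed the same way, to a fixed point):
  FOLLOW(L) = { $ }

Taking the union: FOLLOW(E) = { $ }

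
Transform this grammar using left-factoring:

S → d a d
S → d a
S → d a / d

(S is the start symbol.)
Left-factoring transforms A → αβ₁ | αβ₂ into A → αA' and A' → β₁ | β₂
(α is the longest common prefix among the alternatives). Repeat until
no nonterminal has two alternatives with a common prefix.

Round 1: S has alternatives sharing prefix 'd a'. Introduce S': S → d a S'
  Add: S' → d
  Add: S' → ε
  Add: S' → / d

No remaining common prefixes — done.

Resulting grammar:
S → d a S'
S' → d
S' → ε
S' → / d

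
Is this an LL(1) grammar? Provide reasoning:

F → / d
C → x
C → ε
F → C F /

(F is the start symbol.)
A grammar is LL(1) if for each non-terminal N with multiple productions, the predict sets of those productions are pairwise disjoint, where PREDICT(N → α) = (FIRST(α) \ {ε}) ∪ (FOLLOW(N) if α ⇒* ε).

Relevant sets:
  FIRST(C) = { 'x', ε }
  FIRST(F) = { '/', 'x' }
  FOLLOW(C) = { '/', 'x' }

For F:
  PREDICT(F → '/' d) = { '/' }
  PREDICT(F → C F '/') = { '/', 'x' }
For C:
  PREDICT(C → x) = { 'x' }
  PREDICT(C → ε) = { '/', 'x' }

Conflict found: Predict set conflict for F: { '/' }
The grammar is NOT LL(1).

Answer: No. Predict set conflict for F: { '/' }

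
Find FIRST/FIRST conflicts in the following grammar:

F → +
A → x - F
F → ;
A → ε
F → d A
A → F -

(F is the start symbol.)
A FIRST/FIRST conflict occurs when two productions N → α and N → β for the same non-terminal have FIRST(α) ∩ FIRST(β) ≠ ∅ (with ε ∈ FIRST of a nullable right-hand side, so two nullable alternatives also conflict).

FIRST sets of the non-terminals at (or reachable through a nullable prefix from) the front of some alternative:
  FIRST(F) = { '+', ';', 'd' }

Productions for F:
  F → +: FIRST = { '+' }
  F → ;: FIRST = { ';' }
  F → d A: FIRST = { 'd' }
Productions for A:
  A → x - F: FIRST = { 'x' }
  A → ε: FIRST = { ε }
  A → F -: FIRST = { '+', ';', 'd' }

All alternatives of each non-terminal have pairwise disjoint FIRST sets.

Answer: No FIRST/FIRST conflicts.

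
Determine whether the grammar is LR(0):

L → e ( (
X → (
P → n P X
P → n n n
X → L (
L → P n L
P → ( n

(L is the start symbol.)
A grammar is LR(0) if no state in the canonical LR(0) collection has:
  - both a shift item (dot before a terminal) and a complete item (shift-reduce conflict), or
  - two or more complete items (reduce-reduce conflict; the accept item [L' → L .] counts as a complete item here).

Augment with L' → L and build the canonical LR(0) collection (I0 = CLOSURE({[L' → . L]}), then GOTO on every symbol after a dot until no new states appear). It has 18 states:
  I0: { [L → . P n L], [L → . e ( (], [L' → . L], [P → . ( n], [P → . n P X], [P → . n n n] }  — shift
  I1: { [P → ( . n] }  — shift
  I2: { [L' → L .] }  — accept
  I3: { [L → P . n L] }  — shift
  I4: { [L → e . ( (] }  — shift
  I5: { [P → . ( n], [P → . n P X], [P → . n n n], [P → n . P X], [P → n . n n] }  — shift
  I6: { [L → . P n L], [L → . e ( (], [P → . ( n], [P → . n P X], [P → . n n n], [P → n P . X], [X → . (], [X → . L (] }  — shift
  I7: { [P → . ( n], [P → . n P X], [P → . n n n], [P → n . P X], [P → n . n n], [P → n n . n] }  — shift
  I8: { [P → . ( n], [P → . n P X], [P → . n n n], [P → n . P X], [P → n . n n], [P → n n . n], [P → n n n .] }  — shift, reduce
  I9: { [P → ( . n], [X → ( .] }  — shift, reduce
  I10: { [X → L . (] }  — shift
  I11: { [P → n P X .] }  — reduce
  I12: { [X → L ( .] }  — reduce
  I13: { [P → ( n .] }  — reduce
  I14: { [L → e ( . (] }  — shift
  I15: { [L → e ( ( .] }  — reduce
  I16: { [L → . P n L], [L → . e ( (], [L → P n . L], [P → . ( n], [P → . n P X], [P → . n n n] }  — shift
  I17: { [L → P n L .] }  — reduce

Conflict in state I8:
  Shift-reduce conflict between [P → n n n .] and [P → . ( n]
So the grammar is NOT LR(0).

Answer: No. Shift-reduce conflict between [P → n n n .] and [P → . ( n]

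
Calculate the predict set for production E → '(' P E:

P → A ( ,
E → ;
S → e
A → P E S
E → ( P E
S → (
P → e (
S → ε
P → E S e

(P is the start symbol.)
PREDICT(E → '(' P E) = (FIRST(RHS) \ {ε}) ∪ (FOLLOW(E) if ε ∈ FIRST(RHS), i.e. RHS ⇒* ε)
FIRST('(' P E) = { '(' }
ε ∉ FIRST('(' P E), so FOLLOW(E) is not added.
PREDICT(E → '(' P E) = { '(' }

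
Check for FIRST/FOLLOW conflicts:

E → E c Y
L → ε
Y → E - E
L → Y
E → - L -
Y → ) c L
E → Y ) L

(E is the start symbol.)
Yes. L → Y with FOLLOW(L) on { ')', '-' }

A FIRST/FOLLOW conflict occurs when a non-terminal N has a nullable alternative N → β (β ⇒* ε) and another alternative N → α with FIRST(α) ∩ FOLLOW(N) ≠ ∅: on such a lookahead the parser cannot decide between expanding α and letting N vanish via β.

Nullable non-terminals: L.
FIRST sets used below: FIRST(Y) = { ')', '-' }

L: nullable alternative(s) L → ε; FOLLOW(L) = { $, ')', '-', 'c' }
  L → ε: FIRST \ {ε} = { } — this is the only nullable alternative, skip
  L → Y: FIRST \ {ε} = { ')', '-' } — overlaps FOLLOW(L) on { ')', '-' }: CONFLICT

E, Y have no nullable alternative, so no FIRST/FOLLOW check is needed there.

So the grammar has 1 FIRST/FOLLOW conflict (marked CONFLICT above).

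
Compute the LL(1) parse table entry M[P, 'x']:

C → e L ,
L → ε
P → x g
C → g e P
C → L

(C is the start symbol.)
To find M[P, 'x'], we find productions for P where 'x' is in the predict set (PREDICT(N → α) = (FIRST(α) \ {ε}) ∪ (FOLLOW(N) if α ⇒* ε)).

P → x g: PREDICT = { 'x' }
  'x' is in predict set, so this production goes in M[P, 'x']

M[P, 'x'] = P → x g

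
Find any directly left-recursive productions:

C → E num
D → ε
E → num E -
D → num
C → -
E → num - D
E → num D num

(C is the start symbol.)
No direct left recursion

Direct left recursion occurs when N → N α for some non-terminal N (the right-hand side begins with the left-hand side itself).

C → E num: starts with E
D → ε: starts with ε
E → num E -: starts with num
D → num: starts with num
C → -: starts with '-'
E → num - D: starts with num
E → num D num: starts with num

No direct left recursion found.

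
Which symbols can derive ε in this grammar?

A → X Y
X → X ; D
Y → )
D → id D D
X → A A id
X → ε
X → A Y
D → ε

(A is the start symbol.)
{ 'D', 'X' }

ε-productions: X → ε, D → ε
So X, D are immediately nullable.
No further non-terminal can be added: every production for the remaining non-terminals contains a terminal or a non-nullable non-terminal.
Nullable = { 'D', 'X' }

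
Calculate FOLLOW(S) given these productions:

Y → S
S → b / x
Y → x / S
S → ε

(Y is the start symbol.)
In Y → S: S is at the end, add FOLLOW(Y)
In Y → x / S: S is at the end, add FOLLOW(Y)

The FOLLOW sets referred to above (computed the same way, to a fixed point):
  FOLLOW(Y) = { $ }

Taking the union: FOLLOW(S) = { $ }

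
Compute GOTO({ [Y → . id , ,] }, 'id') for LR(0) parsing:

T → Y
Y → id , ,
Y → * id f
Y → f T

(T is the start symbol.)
{ [Y → id . , ,] }

GOTO(I, 'id') = CLOSURE({ [A → αX.β] : [A → α.Xβ] ∈ I, X = 'id' })

Items with dot before 'id', with the dot advanced:
  [Y → . id , ,] → [Y → id . , ,]
Closure adds nothing (no advanced item has the dot before a non-terminal).

GOTO = { [Y → id . , ,] }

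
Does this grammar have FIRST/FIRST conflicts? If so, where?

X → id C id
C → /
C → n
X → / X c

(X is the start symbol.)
A FIRST/FIRST conflict occurs when two productions N → α and N → β for the same non-terminal have FIRST(α) ∩ FIRST(β) ≠ ∅ (with ε ∈ FIRST of a nullable right-hand side, so two nullable alternatives also conflict).

Productions for X:
  X → id C id: FIRST = { 'id' }
  X → / X c: FIRST = { '/' }
Productions for C:
  C → /: FIRST = { '/' }
  C → n: FIRST = { 'n' }

All alternatives of each non-terminal have pairwise disjoint FIRST sets.

Answer: No FIRST/FIRST conflicts.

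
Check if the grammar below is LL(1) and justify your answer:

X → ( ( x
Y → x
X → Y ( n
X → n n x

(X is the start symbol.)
Relevant sets:
  FIRST(Y) = { 'x' }

For X:
  PREDICT(X → '(' '(' x) = { '(' }
  PREDICT(X → Y '(' n) = { 'x' }
  PREDICT(X → n n x) = { 'n' }
Y has a single production, so nothing to check there.

All predict sets are disjoint. The grammar IS LL(1).

Answer: Yes, the grammar is LL(1).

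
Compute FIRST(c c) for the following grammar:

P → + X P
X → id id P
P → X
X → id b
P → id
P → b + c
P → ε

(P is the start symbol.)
To compute FIRST(c c), process the symbols left to right:
Symbol c is a terminal. Add 'c' and stop.
FIRST(c c) = { 'c' }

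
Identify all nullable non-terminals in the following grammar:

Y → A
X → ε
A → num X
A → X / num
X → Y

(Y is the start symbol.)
{ 'X' }

ε-productions: X → ε
So X is immediately nullable.
No further non-terminal can be added: every production for the remaining non-terminals contains a terminal or a non-nullable non-terminal.
Nullable = { 'X' }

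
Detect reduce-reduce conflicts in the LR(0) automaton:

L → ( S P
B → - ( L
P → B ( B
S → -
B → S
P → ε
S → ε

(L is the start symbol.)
A reduce-reduce conflict occurs when an LR(0) state has two complete items [A → α .] and [B → β .] — both call for a reduction, and with no lookahead the parser cannot choose between them.

Augment with L' → L and build the canonical LR(0) collection (I0 = CLOSURE({[L' → . L]}), then GOTO on every symbol after a dot until no new states appear). It has 13 states:
  I0: { [L → . ( S P], [L' → . L] }  — shift
  I1: { [L → ( . S P], [S → . -], [S → .] }  — shift, reduce
  I2: { [L' → L .] }  — accept
  I3: { [S → - .] }  — reduce
  I4: { [B → . - ( L], [B → . S], [L → ( S . P], [P → . B ( B], [P → .], [S → . -], [S → .] }  — shift, 2 reduces
  I5: { [B → - . ( L], [S → - .] }  — shift, reduce
  I6: { [P → B . ( B] }  — shift
  I7: { [L → ( S P .] }  — reduce
  I8: { [B → S .] }  — reduce
  I9: { [B → . - ( L], [B → . S], [P → B ( . B], [S → . -], [S → .] }  — shift, reduce
  I10: { [P → B ( B .] }  — reduce
  I11: { [B → - ( . L], [L → . ( S P] }  — shift
  I12: { [B → - ( L .] }  — reduce

I4 contains complete items [P → .], [S → .] — reduce-reduce conflict.

Answer: Yes — I4: [P → .] vs [S → .]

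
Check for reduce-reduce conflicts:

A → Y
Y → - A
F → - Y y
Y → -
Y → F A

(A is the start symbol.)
No reduce-reduce conflicts

A reduce-reduce conflict occurs when an LR(0) state has two complete items [A → α .] and [B → β .] — both call for a reduction, and with no lookahead the parser cannot choose between them.

Augment with A' → A and build the canonical LR(0) collection (I0 = CLOSURE({[A' → . A]}), then GOTO on every symbol after a dot until no new states appear). It has 9 states:
  I0: { [A → . Y], [A' → . A], [F → . - Y y], [Y → . - A], [Y → . -], [Y → . F A] }  — shift
  I1: { [A → . Y], [F → - . Y y], [F → . - Y y], [Y → - . A], [Y → - .], [Y → . - A], [Y → . -], [Y → . F A] }  — shift, reduce
  I2: { [A' → A .] }  — accept
  I3: { [A → . Y], [F → . - Y y], [Y → . - A], [Y → . -], [Y → . F A], [Y → F . A] }  — shift
  I4: { [A → Y .] }  — reduce
  I5: { [Y → F A .] }  — reduce
  I6: { [Y → - A .] }  — reduce
  I7: { [A → Y .], [F → - Y . y] }  — shift, reduce
  I8: { [F → - Y y .] }  — reduce

No state contains more than one complete item.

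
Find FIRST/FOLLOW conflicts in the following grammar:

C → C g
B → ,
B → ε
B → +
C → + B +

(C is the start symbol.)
Nullable non-terminals: B.

B: nullable alternative(s) B → ε; FOLLOW(B) = { '+' }
  B → ,: FIRST \ {ε} = { ',' } — disjoint from FOLLOW(B)
  B → ε: FIRST \ {ε} = { } — this is the only nullable alternative, skip
  B → +: FIRST \ {ε} = { '+' } — overlaps FOLLOW(B) on { '+' }: CONFLICT

C has no nullable alternative, so no FIRST/FOLLOW check is needed there.

So the grammar has 1 FIRST/FOLLOW conflict (marked CONFLICT above).

Answer: Yes. B → '+' with FOLLOW(B) on { '+' }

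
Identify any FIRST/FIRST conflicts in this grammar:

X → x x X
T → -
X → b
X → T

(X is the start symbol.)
A FIRST/FIRST conflict occurs when two productions N → α and N → β for the same non-terminal have FIRST(α) ∩ FIRST(β) ≠ ∅ (with ε ∈ FIRST of a nullable right-hand side, so two nullable alternatives also conflict).

FIRST sets of the non-terminals at (or reachable through a nullable prefix from) the front of some alternative:
  FIRST(T) = { '-' }

Productions for X:
  X → x x X: FIRST = { 'x' }
  X → b: FIRST = { 'b' }
  X → T: FIRST = { '-' }
T has only one production, so no FIRST/FIRST conflict is possible there.

All alternatives of each non-terminal have pairwise disjoint FIRST sets.

Answer: No FIRST/FIRST conflicts.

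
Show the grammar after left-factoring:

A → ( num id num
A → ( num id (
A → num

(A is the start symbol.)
Left-factoring transforms A → αβ₁ | αβ₂ into A → αA' and A' → β₁ | β₂
(α is the longest common prefix among the alternatives). Repeat until
no nonterminal has two alternatives with a common prefix.

Round 1: A has alternatives sharing prefix '( num id'. Introduce A': A → ( num id A'
  Add: A' → num
  Add: A' → (

No remaining common prefixes — done.

Resulting grammar:
A → ( num id A'
A' → num
A' → (
A → num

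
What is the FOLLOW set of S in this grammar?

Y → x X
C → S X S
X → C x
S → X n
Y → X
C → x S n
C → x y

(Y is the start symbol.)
{ 'n', 'x' }

In C → S X S: S is followed by X S, add FIRST(X S) \ {ε} = { 'x' }
In C → S X S: S is at the end, add FOLLOW(C)
In C → x S n: S is followed by n, add FIRST(n) \ {ε} = { 'n' }

The FOLLOW sets referred to above (computed the same way, to a fixed point):
  FOLLOW(C) = { 'x' }

Taking the union: FOLLOW(S) = { 'n', 'x' }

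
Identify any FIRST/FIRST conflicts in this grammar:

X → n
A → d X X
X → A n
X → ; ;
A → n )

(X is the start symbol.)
FIRST sets of the non-terminals at (or reachable through a nullable prefix from) the front of some alternative:
  FIRST(A) = { 'd', 'n' }

Productions for X:
  X → n: FIRST = { 'n' }
  X → A n: FIRST = { 'd', 'n' }
  X → ; ;: FIRST = { ';' }
Productions for A:
  A → d X X: FIRST = { 'd' }
  A → n ): FIRST = { 'n' }

Conflict for X: X → n and X → A n
  Overlap: { 'n' }

Answer: Yes. X → n / X → A n on { 'n' }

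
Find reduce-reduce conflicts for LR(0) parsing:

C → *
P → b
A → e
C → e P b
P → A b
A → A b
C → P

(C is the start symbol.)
Yes — I10: [A → A b .] vs [P → A b .]

A reduce-reduce conflict occurs when an LR(0) state has two complete items [A → α .] and [B → β .] — both call for a reduction, and with no lookahead the parser cannot choose between them.

Augment with C' → C and build the canonical LR(0) collection (I0 = CLOSURE({[C' → . C]}), then GOTO on every symbol after a dot until no new states appear). It has 11 states:
  I0: { [A → . A b], [A → . e], [C → . *], [C → . P], [C → . e P b], [C' → . C], [P → . A b], [P → . b] }  — shift
  I1: { [C → * .] }  — reduce
  I2: { [A → A . b], [P → A . b] }  — shift
  I3: { [C' → C .] }  — accept
  I4: { [C → P .] }  — reduce
  I5: { [P → b .] }  — reduce
  I6: { [A → . A b], [A → . e], [A → e .], [C → e . P b], [P → . A b], [P → . b] }  — shift, reduce
  I7: { [C → e P . b] }  — shift
  I8: { [A → e .] }  — reduce
  I9: { [C → e P b .] }  — reduce
  I10: { [A → A b .], [P → A b .] }  — 2 reduces

I10 contains complete items [A → A b .], [P → A b .] — reduce-reduce conflict.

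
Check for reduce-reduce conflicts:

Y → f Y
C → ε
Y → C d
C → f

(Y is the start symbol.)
A reduce-reduce conflict occurs when an LR(0) state has two complete items [A → α .] and [B → β .] — both call for a reduction, and with no lookahead the parser cannot choose between them.

Augment with Y' → Y and build the canonical LR(0) collection (I0 = CLOSURE({[Y' → . Y]}), then GOTO on every symbol after a dot until no new states appear). It has 6 states:
  I0: { [C → . f], [C → .], [Y → . C d], [Y → . f Y], [Y' → . Y] }  — shift, reduce
  I1: { [Y → C . d] }  — shift
  I2: { [Y' → Y .] }  — accept
  I3: { [C → . f], [C → .], [C → f .], [Y → . C d], [Y → . f Y], [Y → f . Y] }  — shift, 2 reduces
  I4: { [Y → f Y .] }  — reduce
  I5: { [Y → C d .] }  — reduce

I3 contains complete items [C → .], [C → f .] — reduce-reduce conflict.

Answer: Yes — I3: [C → .] vs [C → f .]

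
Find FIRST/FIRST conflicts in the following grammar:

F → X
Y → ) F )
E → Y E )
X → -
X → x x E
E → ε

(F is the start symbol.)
No FIRST/FIRST conflicts.

FIRST sets of the non-terminals at (or reachable through a nullable prefix from) the front of some alternative:
  FIRST(Y) = { ')' }

Productions for E:
  E → Y E ): FIRST = { ')' }
  E → ε: FIRST = { ε }
Productions for X:
  X → -: FIRST = { '-' }
  X → x x E: FIRST = { 'x' }
F, Y have only one production, so no FIRST/FIRST conflict is possible there.

All alternatives of each non-terminal have pairwise disjoint FIRST sets.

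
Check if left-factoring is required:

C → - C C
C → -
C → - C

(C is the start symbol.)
Yes, C has productions with common prefix '-'

Left-factoring is needed when two productions for the same non-terminal
share a common prefix on the right-hand side.

Productions for C:
  C → - C C
  C → -
  C → - C

Found common prefix '-' in productions for C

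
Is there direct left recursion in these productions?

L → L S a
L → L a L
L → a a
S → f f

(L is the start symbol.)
Yes, L is left-recursive

Direct left recursion occurs when N → N α for some non-terminal N (the right-hand side begins with the left-hand side itself).

L → L S a: LEFT RECURSIVE (starts with L)
L → L a L: LEFT RECURSIVE (starts with L)
L → a a: starts with a
S → f f: starts with f

The grammar has direct left recursion on: L.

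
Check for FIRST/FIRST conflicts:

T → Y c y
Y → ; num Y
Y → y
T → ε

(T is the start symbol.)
A FIRST/FIRST conflict occurs when two productions N → α and N → β for the same non-terminal have FIRST(α) ∩ FIRST(β) ≠ ∅ (with ε ∈ FIRST of a nullable right-hand side, so two nullable alternatives also conflict).

FIRST sets of the non-terminals at (or reachable through a nullable prefix from) the front of some alternative:
  FIRST(Y) = { ';', 'y' }

Productions for T:
  T → Y c y: FIRST = { ';', 'y' }
  T → ε: FIRST = { ε }
Productions for Y:
  Y → ; num Y: FIRST = { ';' }
  Y → y: FIRST = { 'y' }

All alternatives of each non-terminal have pairwise disjoint FIRST sets.

Answer: No FIRST/FIRST conflicts.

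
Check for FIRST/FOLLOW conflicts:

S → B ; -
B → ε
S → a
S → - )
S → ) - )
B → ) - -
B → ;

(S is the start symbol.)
Yes. B → ';' with FOLLOW(B) on { ';' }

Nullable non-terminals: B.

B: nullable alternative(s) B → ε; FOLLOW(B) = { ';' }
  B → ε: FIRST \ {ε} = { } — this is the only nullable alternative, skip
  B → ) - -: FIRST \ {ε} = { ')' } — disjoint from FOLLOW(B)
  B → ;: FIRST \ {ε} = { ';' } — overlaps FOLLOW(B) on { ';' }: CONFLICT

S has no nullable alternative, so no FIRST/FOLLOW check is needed there.

So the grammar has 1 FIRST/FOLLOW conflict (marked CONFLICT above).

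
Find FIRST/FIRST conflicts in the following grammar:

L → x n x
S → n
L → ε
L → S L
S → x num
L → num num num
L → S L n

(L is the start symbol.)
Yes. L → x n x / L → S L on { 'x' }; L → x n x / L → S L n on { 'x' }; L → S L / L → S L n on { 'n', 'x' }

FIRST sets of the non-terminals at (or reachable through a nullable prefix from) the front of some alternative:
  FIRST(S) = { 'n', 'x' }

Productions for L:
  L → x n x: FIRST = { 'x' }
  L → ε: FIRST = { ε }
  L → S L: FIRST = { 'n', 'x' }
  L → num num num: FIRST = { 'num' }
  L → S L n: FIRST = { 'n', 'x' }
Productions for S:
  S → n: FIRST = { 'n' }
  S → x num: FIRST = { 'x' }

Conflict for L: L → x n x and L → S L
  Overlap: { 'x' }
Conflict for L: L → x n x and L → S L n
  Overlap: { 'x' }
Conflict for L: L → S L and L → S L n
  Overlap: { 'n', 'x' }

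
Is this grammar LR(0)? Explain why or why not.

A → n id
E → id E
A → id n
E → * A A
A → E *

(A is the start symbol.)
A grammar is LR(0) if no state in the canonical LR(0) collection has:
  - both a shift item (dot before a terminal) and a complete item (shift-reduce conflict), or
  - two or more complete items (reduce-reduce conflict; the accept item [A' → A .] counts as a complete item here).

Augment with A' → A and build the canonical LR(0) collection (I0 = CLOSURE({[A' → . A]}), then GOTO on every symbol after a dot until no new states appear). It has 13 states:
  I0: { [A → . E *], [A → . id n], [A → . n id], [A' → . A], [E → . * A A], [E → . id E] }  — shift
  I1: { [A → . E *], [A → . id n], [A → . n id], [E → * . A A], [E → . * A A], [E → . id E] }  — shift
  I2: { [A' → A .] }  — accept
  I3: { [A → E . *] }  — shift
  I4: { [A → id . n], [E → . * A A], [E → . id E], [E → id . E] }  — shift
  I5: { [A → n . id] }  — shift
  I6: { [A → n id .] }  — reduce
  I7: { [E → id E .] }  — reduce
  I8: { [E → . * A A], [E → . id E], [E → id . E] }  — shift
  I9: { [A → id n .] }  — reduce
  I10: { [A → E * .] }  — reduce
  I11: { [A → . E *], [A → . id n], [A → . n id], [E → * A . A], [E → . * A A], [E → . id E] }  — shift
  I12: { [E → * A A .] }  — reduce

Every state is either a pure shift/goto state or contains exactly one complete item and nothing to shift — no conflicts. The grammar is LR(0).

Answer: Yes, the grammar is LR(0)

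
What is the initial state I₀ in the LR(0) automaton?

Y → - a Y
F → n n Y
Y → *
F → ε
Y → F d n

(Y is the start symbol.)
{ [F → . n n Y], [F → .], [Y → . *], [Y → . - a Y], [Y → . F d n], [Y' → . Y] }

First, augment the grammar with Y' → Y
I₀ = CLOSURE({ [Y' → . Y] }):
  [Y' → . Y] has the dot before Y: add [Y → . - a Y], [Y → . *], [Y → . F d n]
  [Y → . F d n] has the dot before F: add [F → . n n Y], [F → .]
No further items can be added.

I₀ = { [F → . n n Y], [F → .], [Y → . *], [Y → . - a Y], [Y → . F d n], [Y' → . Y] }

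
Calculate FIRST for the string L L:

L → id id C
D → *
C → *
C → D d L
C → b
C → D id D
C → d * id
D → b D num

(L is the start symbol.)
FIRST sets of the non-terminals involved (from the grammar, by fixed-point iteration):
  FIRST(L) = { 'id' }

To compute FIRST(L L), process the symbols left to right:
Symbol L is a non-terminal. Add FIRST(L) \ {ε} = { 'id' }
L is not nullable (ε ∉ FIRST(L)), so stop here.
FIRST(L L) = { 'id' }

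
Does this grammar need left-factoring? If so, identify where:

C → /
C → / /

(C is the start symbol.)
Yes, C has productions with common prefix '/'

Left-factoring is needed when two productions for the same non-terminal
share a common prefix on the right-hand side.

Productions for C:
  C → /
  C → / /

Found common prefix '/' in productions for C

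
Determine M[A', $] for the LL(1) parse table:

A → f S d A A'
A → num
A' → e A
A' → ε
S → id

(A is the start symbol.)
To find M[A', $], we find productions for A' where $ is in the predict set (PREDICT(N → α) = (FIRST(α) \ {ε}) ∪ (FOLLOW(N) if α ⇒* ε)).

Relevant sets:
  FOLLOW(A') = { $, 'e' }

A' → e A: PREDICT = { 'e' }
A' → ε: PREDICT = { $, 'e' }
  $ is in predict set, so this production goes in M[A', $]

M[A', $] = A' → ε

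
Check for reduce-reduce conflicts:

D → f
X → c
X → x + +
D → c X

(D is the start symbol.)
No reduce-reduce conflicts

Augment with D' → D and build the canonical LR(0) collection (I0 = CLOSURE({[D' → . D]}), then GOTO on every symbol after a dot until no new states appear). It has 9 states:
  I0: { [D → . c X], [D → . f], [D' → . D] }  — shift
  I1: { [D' → D .] }  — accept
  I2: { [D → c . X], [X → . c], [X → . x + +] }  — shift
  I3: { [D → f .] }  — reduce
  I4: { [D → c X .] }  — reduce
  I5: { [X → c .] }  — reduce
  I6: { [X → x . + +] }  — shift
  I7: { [X → x + . +] }  — shift
  I8: { [X → x + + .] }  — reduce

No state contains more than one complete item.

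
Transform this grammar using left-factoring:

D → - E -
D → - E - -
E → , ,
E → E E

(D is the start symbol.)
D → - E - D'
D' → ε
D' → -
E → , ,
E → E E

Left-factoring transforms A → αβ₁ | αβ₂ into A → αA' and A' → β₁ | β₂
(α is the longest common prefix among the alternatives). Repeat until
no nonterminal has two alternatives with a common prefix.

Round 1: D has alternatives sharing prefix '- E -'. Introduce D': D → - E - D'
  Add: D' → ε
  Add: D' → -

No remaining common prefixes — done.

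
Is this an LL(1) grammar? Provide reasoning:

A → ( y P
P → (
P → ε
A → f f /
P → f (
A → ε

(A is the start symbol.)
A grammar is LL(1) if for each non-terminal N with multiple productions, the predict sets of those productions are pairwise disjoint, where PREDICT(N → α) = (FIRST(α) \ {ε}) ∪ (FOLLOW(N) if α ⇒* ε).

Relevant sets:
  FOLLOW(A) = { $ }
  FOLLOW(P) = { $ }

For A:
  PREDICT(A → '(' y P) = { '(' }
  PREDICT(A → f f '/') = { 'f' }
  PREDICT(A → ε) = { $ }
For P:
  PREDICT(P → '(') = { '(' }
  PREDICT(P → ε) = { $ }
  PREDICT(P → f '(') = { 'f' }

All predict sets are disjoint. The grammar IS LL(1).

Answer: Yes, the grammar is LL(1).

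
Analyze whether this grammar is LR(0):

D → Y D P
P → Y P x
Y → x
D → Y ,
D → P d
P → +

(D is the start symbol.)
Yes, the grammar is LR(0)

Augment with D' → D and build the canonical LR(0) collection (I0 = CLOSURE({[D' → . D]}), then GOTO on every symbol after a dot until no new states appear). It has 14 states:
  I0: { [D → . P d], [D → . Y ,], [D → . Y D P], [D' → . D], [P → . +], [P → . Y P x], [Y → . x] }  — shift
  I1: { [P → + .] }  — reduce
  I2: { [D' → D .] }  — accept
  I3: { [D → P . d] }  — shift
  I4: { [D → . P d], [D → . Y ,], [D → . Y D P], [D → Y . ,], [D → Y . D P], [P → . +], [P → . Y P x], [P → Y . P x], [Y → . x] }  — shift
  I5: { [Y → x .] }  — reduce
  I6: { [D → Y , .] }  — reduce
  I7: { [D → Y D . P], [P → . +], [P → . Y P x], [Y → . x] }  — shift
  I8: { [D → P . d], [P → Y P . x] }  — shift
  I9: { [D → P d .] }  — reduce
  I10: { [P → Y P x .] }  — reduce
  I11: { [D → Y D P .] }  — reduce
  I12: { [P → . +], [P → . Y P x], [P → Y . P x], [Y → . x] }  — shift
  I13: { [P → Y P . x] }  — shift

Every state is either a pure shift/goto state or contains exactly one complete item and nothing to shift — no conflicts. The grammar is LR(0).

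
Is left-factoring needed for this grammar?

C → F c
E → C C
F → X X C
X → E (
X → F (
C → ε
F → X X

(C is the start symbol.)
Yes, F has productions with common prefix 'X X'

Left-factoring is needed when two productions for the same non-terminal
share a common prefix on the right-hand side.

Productions for C:
  C → F c
  C → ε
Productions for F:
  F → X X C
  F → X X
Productions for X:
  X → E (
  X → F (

Found common prefix 'X X' in productions for F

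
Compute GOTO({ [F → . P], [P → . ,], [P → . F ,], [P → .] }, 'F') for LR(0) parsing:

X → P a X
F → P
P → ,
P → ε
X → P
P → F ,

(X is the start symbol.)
GOTO(I, 'F') = CLOSURE({ [A → αX.β] : [A → α.Xβ] ∈ I, X = 'F' })

Items with dot before 'F', with the dot advanced:
  [P → . F ,] → [P → F . ,]
Closure adds nothing (no advanced item has the dot before a non-terminal).

GOTO = { [P → F . ,] }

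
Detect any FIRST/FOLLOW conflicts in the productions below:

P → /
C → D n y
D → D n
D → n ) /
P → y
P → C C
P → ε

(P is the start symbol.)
No FIRST/FOLLOW conflicts.

A FIRST/FOLLOW conflict occurs when a non-terminal N has a nullable alternative N → β (β ⇒* ε) and another alternative N → α with FIRST(α) ∩ FOLLOW(N) ≠ ∅: on such a lookahead the parser cannot decide between expanding α and letting N vanish via β.

Nullable non-terminals: P.
FIRST sets used below: FIRST(C) = { 'n' }

P: nullable alternative(s) P → ε; FOLLOW(P) = { $ }
  P → /: FIRST \ {ε} = { '/' } — disjoint from FOLLOW(P)
  P → y: FIRST \ {ε} = { 'y' } — disjoint from FOLLOW(P)
  P → C C: FIRST \ {ε} = { 'n' } — disjoint from FOLLOW(P)
  P → ε: FIRST \ {ε} = { } — this is the only nullable alternative, skip

C, D have no nullable alternative, so no FIRST/FOLLOW check is needed there.

No FIRST/FOLLOW conflicts found.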